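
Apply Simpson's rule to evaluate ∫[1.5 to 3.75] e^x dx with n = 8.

f(x) = e^x
a = 1.5, b = 3.75, n = 8
h = (b - a)/n = 0.281250

Simpson's rule: (h/3)[f(x₀) + 4f(x₁) + 2f(x₂) + ... + f(xₙ)]

x_0 = 1.5000, f(x_0) = 4.481689, coefficient = 1
x_1 = 1.7812, f(x_1) = 5.937273, coefficient = 4
x_2 = 2.0625, f(x_2) = 7.865609, coefficient = 2
x_3 = 2.3438, f(x_3) = 10.420239, coefficient = 4
x_4 = 2.6250, f(x_4) = 13.804574, coefficient = 2
x_5 = 2.9062, f(x_5) = 18.288089, coefficient = 4
x_6 = 3.1875, f(x_6) = 24.227782, coefficient = 2
x_7 = 3.4688, f(x_7) = 32.096597, coefficient = 4
x_8 = 3.7500, f(x_8) = 42.521082, coefficient = 1

I ≈ (0.281250/3) × 405.767497 = 38.040703
Exact value: 38.039393
Error: 0.001310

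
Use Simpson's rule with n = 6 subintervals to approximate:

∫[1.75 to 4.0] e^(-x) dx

f(x) = e^(-x)
a = 1.75, b = 4.0, n = 6
h = (b - a)/n = 0.375000

Simpson's rule: (h/3)[f(x₀) + 4f(x₁) + 2f(x₂) + ... + f(xₙ)]

x_0 = 1.7500, f(x_0) = 0.173774, coefficient = 1
x_1 = 2.1250, f(x_1) = 0.119433, coefficient = 4
x_2 = 2.5000, f(x_2) = 0.082085, coefficient = 2
x_3 = 2.8750, f(x_3) = 0.056416, coefficient = 4
x_4 = 3.2500, f(x_4) = 0.038774, coefficient = 2
x_5 = 3.6250, f(x_5) = 0.026649, coefficient = 4
x_6 = 4.0000, f(x_6) = 0.018316, coefficient = 1

I ≈ (0.375000/3) × 1.243801 = 0.155475
Exact value: 0.155458
Error: 0.000017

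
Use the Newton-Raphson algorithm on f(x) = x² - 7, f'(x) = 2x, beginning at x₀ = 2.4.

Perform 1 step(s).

f(x) = x² - 7
f'(x) = 2x
x₀ = 2.4

Newton-Raphson formula: x_{n+1} = x_n - f(x_n)/f'(x_n)

Iteration 1:
  f(2.400000) = -1.240000
  f'(2.400000) = 4.800000
  x_1 = 2.400000 - (-1.240000)/4.800000 = 2.658333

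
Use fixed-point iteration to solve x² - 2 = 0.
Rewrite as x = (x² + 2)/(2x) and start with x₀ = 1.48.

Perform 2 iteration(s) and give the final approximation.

Equation: x² - 2 = 0
Fixed-point form: x = (x² + 2)/(2x)
x₀ = 1.48

x_1 = g(1.480000) = 1.415676
x_2 = g(1.415676) = 1.414214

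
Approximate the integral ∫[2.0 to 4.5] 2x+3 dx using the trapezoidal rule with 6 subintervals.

f(x) = 2x+3
a = 2.0, b = 4.5, n = 6
h = (b - a)/n = 0.416667

Trapezoidal rule: (h/2)[f(x₀) + 2f(x₁) + 2f(x₂) + ... + f(xₙ)]

x_0 = 2.0000, f(x_0) = 7.000000, coefficient = 1
x_1 = 2.4167, f(x_1) = 7.833333, coefficient = 2
x_2 = 2.8333, f(x_2) = 8.666667, coefficient = 2
x_3 = 3.2500, f(x_3) = 9.500000, coefficient = 2
x_4 = 3.6667, f(x_4) = 10.333333, coefficient = 2
x_5 = 4.0833, f(x_5) = 11.166667, coefficient = 2
x_6 = 4.5000, f(x_6) = 12.000000, coefficient = 1

I ≈ (0.416667/2) × 114.000000 = 23.750000
Exact value: 23.750000
Error: 0.000000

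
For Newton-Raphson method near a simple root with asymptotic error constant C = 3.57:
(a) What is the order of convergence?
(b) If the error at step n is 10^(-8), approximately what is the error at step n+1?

(a) Newton-Raphson has quadratic (order 2) convergence near simple roots.
    This means |e_{n+1}| ≈ C|e_n|².

(b) With |e_n| = 10^(-8) and C = 3.57:
    |e_{n+1}| ≈ 3.57 × (10^(-8))² = 3.57 × 10^(-16)

(a) 2 (quadratic); (b) |e_{n+1}| ≈ 3.570e-16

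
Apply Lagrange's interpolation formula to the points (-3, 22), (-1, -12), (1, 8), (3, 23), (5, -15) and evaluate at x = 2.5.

Lagrange interpolation formula:
P(x) = Σ yᵢ × Lᵢ(x)
where Lᵢ(x) = Π_{j≠i} (x - xⱼ)/(xᵢ - xⱼ)

L_0(2.5) = (2.5 - (-1))/(-3 - (-1)) × (2.5 - 1)/(-3 - 1) × (2.5 - 3)/(-3 - 3) × (2.5 - 5)/(-3 - 5) = 0.017090
L_1(2.5) = (2.5 - (-3))/(-1 - (-3)) × (2.5 - 1)/(-1 - 1) × (2.5 - 3)/(-1 - 3) × (2.5 - 5)/(-1 - 5) = -0.107422
L_2(2.5) = (2.5 - (-3))/(1 - (-3)) × (2.5 - (-1))/(1 - (-1)) × (2.5 - 3)/(1 - 3) × (2.5 - 5)/(1 - 5) = 0.375977
L_3(2.5) = (2.5 - (-3))/(3 - (-3)) × (2.5 - (-1))/(3 - (-1)) × (2.5 - 1)/(3 - 1) × (2.5 - 5)/(3 - 5) = 0.751953
L_4(2.5) = (2.5 - (-3))/(5 - (-3)) × (2.5 - (-1))/(5 - (-1)) × (2.5 - 1)/(5 - 1) × (2.5 - 3)/(5 - 3) = -0.037598

P(2.5) = 22×L_0(2.5) + (-12)×L_1(2.5) + 8×L_2(2.5) + 23×L_3(2.5) + (-15)×L_4(2.5)
P(2.5) = 22.531738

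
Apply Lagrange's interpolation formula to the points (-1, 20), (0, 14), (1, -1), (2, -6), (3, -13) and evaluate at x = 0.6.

Lagrange interpolation formula:
P(x) = Σ yᵢ × Lᵢ(x)
where Lᵢ(x) = Π_{j≠i} (x - xⱼ)/(xᵢ - xⱼ)

L_0(0.6) = (0.6 - 0)/(-1 - 0) × (0.6 - 1)/(-1 - 1) × (0.6 - 2)/(-1 - 2) × (0.6 - 3)/(-1 - 3) = -0.033600
L_1(0.6) = (0.6 - (-1))/(0 - (-1)) × (0.6 - 1)/(0 - 1) × (0.6 - 2)/(0 - 2) × (0.6 - 3)/(0 - 3) = 0.358400
L_2(0.6) = (0.6 - (-1))/(1 - (-1)) × (0.6 - 0)/(1 - 0) × (0.6 - 2)/(1 - 2) × (0.6 - 3)/(1 - 3) = 0.806400
L_3(0.6) = (0.6 - (-1))/(2 - (-1)) × (0.6 - 0)/(2 - 0) × (0.6 - 1)/(2 - 1) × (0.6 - 3)/(2 - 3) = -0.153600
L_4(0.6) = (0.6 - (-1))/(3 - (-1)) × (0.6 - 0)/(3 - 0) × (0.6 - 1)/(3 - 1) × (0.6 - 2)/(3 - 2) = 0.022400

P(0.6) = 20×L_0(0.6) + 14×L_1(0.6) + (-1)×L_2(0.6) + (-6)×L_3(0.6) + (-13)×L_4(0.6)
P(0.6) = 4.169600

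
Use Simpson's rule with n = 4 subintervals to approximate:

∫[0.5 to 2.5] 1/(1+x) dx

f(x) = 1/(1+x)
a = 0.5, b = 2.5, n = 4
h = (b - a)/n = 0.500000

Simpson's rule: (h/3)[f(x₀) + 4f(x₁) + 2f(x₂) + ... + f(xₙ)]

x_0 = 0.5000, f(x_0) = 0.666667, coefficient = 1
x_1 = 1.0000, f(x_1) = 0.500000, coefficient = 4
x_2 = 1.5000, f(x_2) = 0.400000, coefficient = 2
x_3 = 2.0000, f(x_3) = 0.333333, coefficient = 4
x_4 = 2.5000, f(x_4) = 0.285714, coefficient = 1

I ≈ (0.500000/3) × 5.085714 = 0.847619
Exact value: 0.847298
Error: 0.000321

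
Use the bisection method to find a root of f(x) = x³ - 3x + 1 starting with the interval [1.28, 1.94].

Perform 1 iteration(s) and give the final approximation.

f(x) = x³ - 3x + 1
Initial interval: [1.28, 1.94]

Iteration 1:
  c_1 = (1.280000 + 1.940000)/2 = 1.610000
  f(c_1) = f(1.610000) = 0.343281
  f(a) × f(c) < 0, new interval: [1.280000, 1.610000]

After 1 iteration(s), the approximation is c_1 = 1.610000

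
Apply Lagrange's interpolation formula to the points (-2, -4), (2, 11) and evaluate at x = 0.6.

Lagrange interpolation formula:
P(x) = Σ yᵢ × Lᵢ(x)
where Lᵢ(x) = Π_{j≠i} (x - xⱼ)/(xᵢ - xⱼ)

L_0(0.6) = (0.6 - 2)/(-2 - 2) = 0.350000
L_1(0.6) = (0.6 - (-2))/(2 - (-2)) = 0.650000

P(0.6) = (-4)×L_0(0.6) + 11×L_1(0.6)
P(0.6) = 5.750000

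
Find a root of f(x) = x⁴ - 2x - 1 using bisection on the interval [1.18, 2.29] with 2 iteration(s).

f(x) = x⁴ - 2x - 1
Initial interval: [1.18, 2.29]

Iteration 1:
  c_1 = (1.180000 + 2.290000)/2 = 1.735000
  f(c_1) = f(1.735000) = 4.591455
  f(a) × f(c) < 0, new interval: [1.180000, 1.735000]
Iteration 2:
  c_2 = (1.180000 + 1.735000)/2 = 1.457500
  f(c_2) = f(1.457500) = 0.597677
  f(a) × f(c) < 0, new interval: [1.180000, 1.457500]

After 2 iteration(s), the approximation is c_2 = 1.457500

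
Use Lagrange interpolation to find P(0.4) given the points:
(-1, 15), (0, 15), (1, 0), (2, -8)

Lagrange interpolation formula:
P(x) = Σ yᵢ × Lᵢ(x)
where Lᵢ(x) = Π_{j≠i} (x - xⱼ)/(xᵢ - xⱼ)

L_0(0.4) = (0.4 - 0)/(-1 - 0) × (0.4 - 1)/(-1 - 1) × (0.4 - 2)/(-1 - 2) = -0.064000
L_1(0.4) = (0.4 - (-1))/(0 - (-1)) × (0.4 - 1)/(0 - 1) × (0.4 - 2)/(0 - 2) = 0.672000
L_2(0.4) = (0.4 - (-1))/(1 - (-1)) × (0.4 - 0)/(1 - 0) × (0.4 - 2)/(1 - 2) = 0.448000
L_3(0.4) = (0.4 - (-1))/(2 - (-1)) × (0.4 - 0)/(2 - 0) × (0.4 - 1)/(2 - 1) = -0.056000

P(0.4) = 15×L_0(0.4) + 15×L_1(0.4) + 0×L_2(0.4) + (-8)×L_3(0.4)
P(0.4) = 9.568000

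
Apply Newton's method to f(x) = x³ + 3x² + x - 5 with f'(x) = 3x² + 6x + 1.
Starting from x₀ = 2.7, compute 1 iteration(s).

f(x) = x³ + 3x² + x - 5
f'(x) = 3x² + 6x + 1
x₀ = 2.7

Newton-Raphson formula: x_{n+1} = x_n - f(x_n)/f'(x_n)

Iteration 1:
  f(2.700000) = 39.253000
  f'(2.700000) = 39.070000
  x_1 = 2.700000 - 39.253000/39.070000 = 1.695316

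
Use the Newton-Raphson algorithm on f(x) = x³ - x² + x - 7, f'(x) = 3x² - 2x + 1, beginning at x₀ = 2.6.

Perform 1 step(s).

f(x) = x³ - x² + x - 7
f'(x) = 3x² - 2x + 1
x₀ = 2.6

Newton-Raphson formula: x_{n+1} = x_n - f(x_n)/f'(x_n)

Iteration 1:
  f(2.600000) = 6.416000
  f'(2.600000) = 16.080000
  x_1 = 2.600000 - 6.416000/16.080000 = 2.200995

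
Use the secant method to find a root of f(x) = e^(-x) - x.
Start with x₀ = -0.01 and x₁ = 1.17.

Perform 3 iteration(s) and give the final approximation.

f(x) = e^(-x) - x
x₀ = -0.01, x₁ = 1.17

Secant formula: x_{n+1} = x_n - f(x_n)(x_n - x_{n-1})/(f(x_n) - f(x_{n-1}))

Iteration 1:
  f(-0.010000) = 1.020050
  f(1.170000) = -0.859633
  x_2 = 1.170000 - (-0.859633)×(1.170000 - (-0.010000))/(-0.859633 - 1.020050)
       = 0.630352
Iteration 2:
  f(1.170000) = -0.859633
  f(0.630352) = -0.097948
  x_3 = 0.630352 - (-0.097948)×(0.630352 - 1.170000)/(-0.097948 - (-0.859633))
       = 0.560957
Iteration 3:
  f(0.630352) = -0.097948
  f(0.560957) = 0.009706
  x_4 = 0.560957 - 0.009706×(0.560957 - 0.630352)/(0.009706 - (-0.097948))
       = 0.567213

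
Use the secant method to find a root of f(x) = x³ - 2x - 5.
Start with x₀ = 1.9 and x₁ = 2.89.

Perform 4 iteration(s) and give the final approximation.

f(x) = x³ - 2x - 5
x₀ = 1.9, x₁ = 2.89

Secant formula: x_{n+1} = x_n - f(x_n)(x_n - x_{n-1})/(f(x_n) - f(x_{n-1}))

Iteration 1:
  f(1.900000) = -1.941000
  f(2.890000) = 13.357569
  x_2 = 2.890000 - 13.357569×(2.890000 - 1.900000)/(13.357569 - (-1.941000))
       = 2.025606
Iteration 2:
  f(2.890000) = 13.357569
  f(2.025606) = -0.739991
  x_3 = 2.025606 - (-0.739991)×(2.025606 - 2.890000)/(-0.739991 - 13.357569)
       = 2.070979
Iteration 3:
  f(2.025606) = -0.739991
  f(2.070979) = -0.259630
  x_4 = 2.070979 - (-0.259630)×(2.070979 - 2.025606)/(-0.259630 - (-0.739991))
       = 2.095502
Iteration 4:
  f(2.070979) = -0.259630
  f(2.095502) = 0.010614
  x_5 = 2.095502 - 0.010614×(2.095502 - 2.070979)/(0.010614 - (-0.259630))
       = 2.094539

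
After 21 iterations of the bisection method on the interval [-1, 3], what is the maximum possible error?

Bisection error bound: |error| ≤ (b-a)/2^n
|error| ≤ (3 - (-1))/2^21 = 4/2^21
|error| ≤ 0.0000019073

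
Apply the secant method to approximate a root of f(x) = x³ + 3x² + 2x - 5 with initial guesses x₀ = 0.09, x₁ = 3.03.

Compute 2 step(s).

f(x) = x³ + 3x² + 2x - 5
x₀ = 0.09, x₁ = 3.03

Secant formula: x_{n+1} = x_n - f(x_n)(x_n - x_{n-1})/(f(x_n) - f(x_{n-1}))

Iteration 1:
  f(0.090000) = -4.794971
  f(3.030000) = 56.420827
  x_2 = 3.030000 - 56.420827×(3.030000 - 0.090000)/(56.420827 - (-4.794971))
       = 0.320287
Iteration 2:
  f(3.030000) = 56.420827
  f(0.320287) = -4.018818
  x_3 = 0.320287 - (-4.018818)×(0.320287 - 3.030000)/(-4.018818 - 56.420827)
       = 0.500464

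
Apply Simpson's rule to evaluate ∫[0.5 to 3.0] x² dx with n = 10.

f(x) = x²
a = 0.5, b = 3.0, n = 10
h = (b - a)/n = 0.250000

Simpson's rule: (h/3)[f(x₀) + 4f(x₁) + 2f(x₂) + ... + f(xₙ)]

x_0 = 0.5000, f(x_0) = 0.250000, coefficient = 1
x_1 = 0.7500, f(x_1) = 0.562500, coefficient = 4
x_2 = 1.0000, f(x_2) = 1.000000, coefficient = 2
x_3 = 1.2500, f(x_3) = 1.562500, coefficient = 4
x_4 = 1.5000, f(x_4) = 2.250000, coefficient = 2
x_5 = 1.7500, f(x_5) = 3.062500, coefficient = 4
x_6 = 2.0000, f(x_6) = 4.000000, coefficient = 2
x_7 = 2.2500, f(x_7) = 5.062500, coefficient = 4
x_8 = 2.5000, f(x_8) = 6.250000, coefficient = 2
x_9 = 2.7500, f(x_9) = 7.562500, coefficient = 4
x_10 = 3.0000, f(x_10) = 9.000000, coefficient = 1

I ≈ (0.250000/3) × 107.500000 = 8.958333
Exact value: 8.958333
Error: 0.000000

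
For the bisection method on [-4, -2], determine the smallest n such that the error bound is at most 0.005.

We need (b-a)/2^n ≤ 0.005
(-2 - (-4))/2^n ≤ 0.005
2/2^n ≤ 0.005
2^n ≥ 400
n ≥ log₂(400) = 8.64
n ≥ 9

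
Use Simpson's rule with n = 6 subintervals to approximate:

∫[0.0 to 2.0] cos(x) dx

f(x) = cos(x)
a = 0.0, b = 2.0, n = 6
h = (b - a)/n = 0.333333

Simpson's rule: (h/3)[f(x₀) + 4f(x₁) + 2f(x₂) + ... + f(xₙ)]

x_0 = 0.0000, f(x_0) = 1.000000, coefficient = 1
x_1 = 0.3333, f(x_1) = 0.944957, coefficient = 4
x_2 = 0.6667, f(x_2) = 0.785887, coefficient = 2
x_3 = 1.0000, f(x_3) = 0.540302, coefficient = 4
x_4 = 1.3333, f(x_4) = 0.235238, coefficient = 2
x_5 = 1.6667, f(x_5) = -0.095724, coefficient = 4
x_6 = 2.0000, f(x_6) = -0.416147, coefficient = 1

I ≈ (0.333333/3) × 8.184246 = 0.909361
Exact value: 0.909297
Error: 0.000063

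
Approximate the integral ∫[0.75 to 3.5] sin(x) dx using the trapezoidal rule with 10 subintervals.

f(x) = sin(x)
a = 0.75, b = 3.5, n = 10
h = (b - a)/n = 0.275000

Trapezoidal rule: (h/2)[f(x₀) + 2f(x₁) + 2f(x₂) + ... + f(xₙ)]

x_0 = 0.7500, f(x_0) = 0.681639, coefficient = 1
x_1 = 1.0250, f(x_1) = 0.854714, coefficient = 2
x_2 = 1.3000, f(x_2) = 0.963558, coefficient = 2
x_3 = 1.5750, f(x_3) = 0.999991, coefficient = 2
x_4 = 1.8500, f(x_4) = 0.961275, coefficient = 2
x_5 = 2.1250, f(x_5) = 0.850320, coefficient = 2
x_6 = 2.4000, f(x_6) = 0.675463, coefficient = 2
x_7 = 2.6750, f(x_7) = 0.449846, coefficient = 2
x_8 = 2.9500, f(x_8) = 0.190423, coefficient = 2
x_9 = 3.2250, f(x_9) = -0.083311, coefficient = 2
x_10 = 3.5000, f(x_10) = -0.350783, coefficient = 1

I ≈ (0.275000/2) × 12.055414 = 1.657619
Exact value: 1.668146
Error: 0.010526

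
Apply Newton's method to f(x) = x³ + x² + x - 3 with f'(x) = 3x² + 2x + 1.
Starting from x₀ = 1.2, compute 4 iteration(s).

f(x) = x³ + x² + x - 3
f'(x) = 3x² + 2x + 1
x₀ = 1.2

Newton-Raphson formula: x_{n+1} = x_n - f(x_n)/f'(x_n)

Iteration 1:
  f(1.200000) = 1.368000
  f'(1.200000) = 7.720000
  x_1 = 1.200000 - 1.368000/7.720000 = 1.022798
Iteration 2:
  f(1.022798) = 0.138878
  f'(1.022798) = 6.183943
  x_2 = 1.022798 - 0.138878/6.183943 = 1.000340
Iteration 3:
  f(1.000340) = 0.002041
  f'(1.000340) = 6.002721
  x_3 = 1.000340 - 0.002041/6.002721 = 1.000000
Iteration 4:
  f(1.000000) = 0.000000
  f'(1.000000) = 6.000001
  x_4 = 1.000000 - 0.000000/6.000001 = 1.000000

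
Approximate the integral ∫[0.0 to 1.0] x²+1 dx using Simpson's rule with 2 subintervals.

f(x) = x²+1
a = 0.0, b = 1.0, n = 2
h = (b - a)/n = 0.500000

Simpson's rule: (h/3)[f(x₀) + 4f(x₁) + 2f(x₂) + ... + f(xₙ)]

x_0 = 0.0000, f(x_0) = 1.000000, coefficient = 1
x_1 = 0.5000, f(x_1) = 1.250000, coefficient = 4
x_2 = 1.0000, f(x_2) = 2.000000, coefficient = 1

I ≈ (0.500000/3) × 8.000000 = 1.333333
Exact value: 1.333333
Error: 0.000000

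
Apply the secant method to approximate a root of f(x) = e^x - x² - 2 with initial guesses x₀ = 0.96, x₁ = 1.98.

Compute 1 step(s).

f(x) = e^x - x² - 2
x₀ = 0.96, x₁ = 1.98

Secant formula: x_{n+1} = x_n - f(x_n)(x_n - x_{n-1})/(f(x_n) - f(x_{n-1}))

Iteration 1:
  f(0.960000) = -0.309904
  f(1.980000) = 1.322343
  x_2 = 1.980000 - 1.322343×(1.980000 - 0.960000)/(1.322343 - (-0.309904))
       = 1.153660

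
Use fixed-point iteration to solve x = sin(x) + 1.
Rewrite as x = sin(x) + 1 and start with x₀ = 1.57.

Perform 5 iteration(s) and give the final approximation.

Equation: x = sin(x) + 1
Fixed-point form: x = sin(x) + 1
x₀ = 1.57

x_1 = g(1.570000) = 2.000000
x_2 = g(2.000000) = 1.909298
x_3 = g(1.909298) = 1.943253
x_4 = g(1.943253) = 1.931436
x_5 = g(1.931436) = 1.935671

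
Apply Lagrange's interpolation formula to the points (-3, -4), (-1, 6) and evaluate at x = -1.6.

Lagrange interpolation formula:
P(x) = Σ yᵢ × Lᵢ(x)
where Lᵢ(x) = Π_{j≠i} (x - xⱼ)/(xᵢ - xⱼ)

L_0(-1.6) = (-1.6 - (-1))/(-3 - (-1)) = 0.300000
L_1(-1.6) = (-1.6 - (-3))/(-1 - (-3)) = 0.700000

P(-1.6) = (-4)×L_0(-1.6) + 6×L_1(-1.6)
P(-1.6) = 3.000000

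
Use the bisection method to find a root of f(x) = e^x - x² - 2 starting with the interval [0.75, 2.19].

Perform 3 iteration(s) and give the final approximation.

f(x) = e^x - x² - 2
Initial interval: [0.75, 2.19]

Iteration 1:
  c_1 = (0.750000 + 2.190000)/2 = 1.470000
  f(c_1) = f(1.470000) = 0.188335
  f(a) × f(c) < 0, new interval: [0.750000, 1.470000]
Iteration 2:
  c_2 = (0.750000 + 1.470000)/2 = 1.110000
  f(c_2) = f(1.110000) = -0.197742
  f(a) × f(c) ≥ 0, new interval: [1.110000, 1.470000]
Iteration 3:
  c_3 = (1.110000 + 1.470000)/2 = 1.290000
  f(c_3) = f(1.290000) = -0.031313
  f(a) × f(c) ≥ 0, new interval: [1.290000, 1.470000]

After 3 iteration(s), the approximation is c_3 = 1.290000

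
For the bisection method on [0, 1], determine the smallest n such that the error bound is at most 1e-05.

We need (b-a)/2^n ≤ 1e-05
(1 - 0)/2^n ≤ 1e-05
1/2^n ≤ 1e-05
2^n ≥ 100000
n ≥ log₂(100000) = 16.61
n ≥ 17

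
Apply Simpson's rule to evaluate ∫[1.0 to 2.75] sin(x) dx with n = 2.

f(x) = sin(x)
a = 1.0, b = 2.75, n = 2
h = (b - a)/n = 0.875000

Simpson's rule: (h/3)[f(x₀) + 4f(x₁) + 2f(x₂) + ... + f(xₙ)]

x_0 = 1.0000, f(x_0) = 0.841471, coefficient = 1
x_1 = 1.8750, f(x_1) = 0.954086, coefficient = 4
x_2 = 2.7500, f(x_2) = 0.381661, coefficient = 1

I ≈ (0.875000/3) × 5.039475 = 1.469847
Exact value: 1.464605
Error: 0.005242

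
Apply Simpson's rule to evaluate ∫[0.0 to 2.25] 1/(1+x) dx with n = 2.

f(x) = 1/(1+x)
a = 0.0, b = 2.25, n = 2
h = (b - a)/n = 1.125000

Simpson's rule: (h/3)[f(x₀) + 4f(x₁) + 2f(x₂) + ... + f(xₙ)]

x_0 = 0.0000, f(x_0) = 1.000000, coefficient = 1
x_1 = 1.1250, f(x_1) = 0.470588, coefficient = 4
x_2 = 2.2500, f(x_2) = 0.307692, coefficient = 1

I ≈ (1.125000/3) × 3.190045 = 1.196267
Exact value: 1.178655
Error: 0.017612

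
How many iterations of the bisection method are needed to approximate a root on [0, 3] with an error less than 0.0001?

We need (b-a)/2^n ≤ 0.0001
(3 - 0)/2^n ≤ 0.0001
3/2^n ≤ 0.0001
2^n ≥ 30000
n ≥ log₂(30000) = 14.87
n ≥ 15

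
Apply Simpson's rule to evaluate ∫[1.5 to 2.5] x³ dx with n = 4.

f(x) = x³
a = 1.5, b = 2.5, n = 4
h = (b - a)/n = 0.250000

Simpson's rule: (h/3)[f(x₀) + 4f(x₁) + 2f(x₂) + ... + f(xₙ)]

x_0 = 1.5000, f(x_0) = 3.375000, coefficient = 1
x_1 = 1.7500, f(x_1) = 5.359375, coefficient = 4
x_2 = 2.0000, f(x_2) = 8.000000, coefficient = 2
x_3 = 2.2500, f(x_3) = 11.390625, coefficient = 4
x_4 = 2.5000, f(x_4) = 15.625000, coefficient = 1

I ≈ (0.250000/3) × 102.000000 = 8.500000
Exact value: 8.500000
Error: 0.000000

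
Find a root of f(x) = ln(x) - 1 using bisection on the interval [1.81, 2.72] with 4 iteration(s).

f(x) = ln(x) - 1
Initial interval: [1.81, 2.72]

Iteration 1:
  c_1 = (1.810000 + 2.720000)/2 = 2.265000
  f(c_1) = f(2.265000) = -0.182425
  f(a) × f(c) ≥ 0, new interval: [2.265000, 2.720000]
Iteration 2:
  c_2 = (2.265000 + 2.720000)/2 = 2.492500
  f(c_2) = f(2.492500) = -0.086714
  f(a) × f(c) ≥ 0, new interval: [2.492500, 2.720000]
Iteration 3:
  c_3 = (2.492500 + 2.720000)/2 = 2.606250
  f(c_3) = f(2.606250) = -0.042088
  f(a) × f(c) ≥ 0, new interval: [2.606250, 2.720000]
Iteration 4:
  c_4 = (2.606250 + 2.720000)/2 = 2.663125
  f(c_4) = f(2.663125) = -0.020500
  f(a) × f(c) ≥ 0, new interval: [2.663125, 2.720000]

After 4 iteration(s), the approximation is c_4 = 2.663125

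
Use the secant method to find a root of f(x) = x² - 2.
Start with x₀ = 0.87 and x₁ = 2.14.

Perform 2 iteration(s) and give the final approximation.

f(x) = x² - 2
x₀ = 0.87, x₁ = 2.14

Secant formula: x_{n+1} = x_n - f(x_n)(x_n - x_{n-1})/(f(x_n) - f(x_{n-1}))

Iteration 1:
  f(0.870000) = -1.243100
  f(2.140000) = 2.579600
  x_2 = 2.140000 - 2.579600×(2.140000 - 0.870000)/(2.579600 - (-1.243100))
       = 1.282990
Iteration 2:
  f(2.140000) = 2.579600
  f(1.282990) = -0.353937
  x_3 = 1.282990 - (-0.353937)×(1.282990 - 2.140000)/(-0.353937 - 2.579600)
       = 1.386390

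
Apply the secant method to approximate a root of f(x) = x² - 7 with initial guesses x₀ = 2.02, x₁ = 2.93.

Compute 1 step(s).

f(x) = x² - 7
x₀ = 2.02, x₁ = 2.93

Secant formula: x_{n+1} = x_n - f(x_n)(x_n - x_{n-1})/(f(x_n) - f(x_{n-1}))

Iteration 1:
  f(2.020000) = -2.919600
  f(2.930000) = 1.584900
  x_2 = 2.930000 - 1.584900×(2.930000 - 2.020000)/(1.584900 - (-2.919600))
       = 2.609818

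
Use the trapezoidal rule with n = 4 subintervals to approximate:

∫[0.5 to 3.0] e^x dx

f(x) = e^x
a = 0.5, b = 3.0, n = 4
h = (b - a)/n = 0.625000

Trapezoidal rule: (h/2)[f(x₀) + 2f(x₁) + 2f(x₂) + ... + f(xₙ)]

x_0 = 0.5000, f(x_0) = 1.648721, coefficient = 1
x_1 = 1.1250, f(x_1) = 3.080217, coefficient = 2
x_2 = 1.7500, f(x_2) = 5.754603, coefficient = 2
x_3 = 2.3750, f(x_3) = 10.751013, coefficient = 2
x_4 = 3.0000, f(x_4) = 20.085537, coefficient = 1

I ≈ (0.625000/2) × 60.905924 = 19.033101
Exact value: 18.436816
Error: 0.596285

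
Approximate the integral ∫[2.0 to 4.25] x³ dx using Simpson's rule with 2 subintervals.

f(x) = x³
a = 2.0, b = 4.25, n = 2
h = (b - a)/n = 1.125000

Simpson's rule: (h/3)[f(x₀) + 4f(x₁) + 2f(x₂) + ... + f(xₙ)]

x_0 = 2.0000, f(x_0) = 8.000000, coefficient = 1
x_1 = 3.1250, f(x_1) = 30.517578, coefficient = 4
x_2 = 4.2500, f(x_2) = 76.765625, coefficient = 1

I ≈ (1.125000/3) × 206.835938 = 77.563477
Exact value: 77.563477
Error: 0.000000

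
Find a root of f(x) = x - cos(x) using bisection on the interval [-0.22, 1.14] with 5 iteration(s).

f(x) = x - cos(x)
Initial interval: [-0.22, 1.14]

Iteration 1:
  c_1 = (-0.220000 + 1.140000)/2 = 0.460000
  f(c_1) = f(0.460000) = -0.436052
  f(a) × f(c) ≥ 0, new interval: [0.460000, 1.140000]
Iteration 2:
  c_2 = (0.460000 + 1.140000)/2 = 0.800000
  f(c_2) = f(0.800000) = 0.103293
  f(a) × f(c) < 0, new interval: [0.460000, 0.800000]
Iteration 3:
  c_3 = (0.460000 + 0.800000)/2 = 0.630000
  f(c_3) = f(0.630000) = -0.178028
  f(a) × f(c) ≥ 0, new interval: [0.630000, 0.800000]
Iteration 4:
  c_4 = (0.630000 + 0.800000)/2 = 0.715000
  f(c_4) = f(0.715000) = -0.040093
  f(a) × f(c) ≥ 0, new interval: [0.715000, 0.800000]
Iteration 5:
  c_5 = (0.715000 + 0.800000)/2 = 0.757500
  f(c_5) = f(0.757500) = 0.030944
  f(a) × f(c) < 0, new interval: [0.715000, 0.757500]

After 5 iteration(s), the approximation is c_5 = 0.757500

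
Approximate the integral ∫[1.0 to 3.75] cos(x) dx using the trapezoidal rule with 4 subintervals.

f(x) = cos(x)
a = 1.0, b = 3.75, n = 4
h = (b - a)/n = 0.687500

Trapezoidal rule: (h/2)[f(x₀) + 2f(x₁) + 2f(x₂) + ... + f(xₙ)]

x_0 = 1.0000, f(x_0) = 0.540302, coefficient = 1
x_1 = 1.6875, f(x_1) = -0.116439, coefficient = 2
x_2 = 2.3750, f(x_2) = -0.720278, coefficient = 2
x_3 = 3.0625, f(x_3) = -0.996874, coefficient = 2
x_4 = 3.7500, f(x_4) = -0.820559, coefficient = 1

I ≈ (0.687500/2) × -3.947439 = -1.356932
Exact value: -1.413032
Error: 0.056100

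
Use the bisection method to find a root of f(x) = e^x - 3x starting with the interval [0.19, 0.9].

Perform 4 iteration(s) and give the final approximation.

f(x) = e^x - 3x
Initial interval: [0.19, 0.9]

Iteration 1:
  c_1 = (0.190000 + 0.900000)/2 = 0.545000
  f(c_1) = f(0.545000) = 0.089608
  f(a) × f(c) ≥ 0, new interval: [0.545000, 0.900000]
Iteration 2:
  c_2 = (0.545000 + 0.900000)/2 = 0.722500
  f(c_2) = f(0.722500) = -0.107924
  f(a) × f(c) < 0, new interval: [0.545000, 0.722500]
Iteration 3:
  c_3 = (0.545000 + 0.722500)/2 = 0.633750
  f(c_3) = f(0.633750) = -0.016585
  f(a) × f(c) < 0, new interval: [0.545000, 0.633750]
Iteration 4:
  c_4 = (0.545000 + 0.633750)/2 = 0.589375
  f(c_4) = f(0.589375) = 0.034736
  f(a) × f(c) ≥ 0, new interval: [0.589375, 0.633750]

After 4 iteration(s), the approximation is c_4 = 0.589375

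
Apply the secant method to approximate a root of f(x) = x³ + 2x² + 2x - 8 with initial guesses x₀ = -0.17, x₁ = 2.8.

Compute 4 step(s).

f(x) = x³ + 2x² + 2x - 8
x₀ = -0.17, x₁ = 2.8

Secant formula: x_{n+1} = x_n - f(x_n)(x_n - x_{n-1})/(f(x_n) - f(x_{n-1}))

Iteration 1:
  f(-0.170000) = -8.287113
  f(2.800000) = 35.232000
  x_2 = 2.800000 - 35.232000×(2.800000 - (-0.170000))/(35.232000 - (-8.287113))
       = 0.395561
Iteration 2:
  f(2.800000) = 35.232000
  f(0.395561) = -6.834047
  x_3 = 0.395561 - (-6.834047)×(0.395561 - 2.800000)/(-6.834047 - 35.232000)
       = 0.786186
Iteration 3:
  f(0.395561) = -6.834047
  f(0.786186) = -4.705517
  x_4 = 0.786186 - (-4.705517)×(0.786186 - 0.395561)/(-4.705517 - (-6.834047))
       = 1.649736
Iteration 4:
  f(0.786186) = -4.705517
  f(1.649736) = 5.232705
  x_5 = 1.649736 - 5.232705×(1.649736 - 0.786186)/(5.232705 - (-4.705517))
       = 1.195057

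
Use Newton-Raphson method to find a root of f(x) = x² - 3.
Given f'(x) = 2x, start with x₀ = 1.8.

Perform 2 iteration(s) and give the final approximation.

f(x) = x² - 3
f'(x) = 2x
x₀ = 1.8

Newton-Raphson formula: x_{n+1} = x_n - f(x_n)/f'(x_n)

Iteration 1:
  f(1.800000) = 0.240000
  f'(1.800000) = 3.600000
  x_1 = 1.800000 - 0.240000/3.600000 = 1.733333
Iteration 2:
  f(1.733333) = 0.004444
  f'(1.733333) = 3.466667
  x_2 = 1.733333 - 0.004444/3.466667 = 1.732051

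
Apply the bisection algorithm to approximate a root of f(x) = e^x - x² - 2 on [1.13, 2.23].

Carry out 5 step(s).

f(x) = e^x - x² - 2
Initial interval: [1.13, 2.23]

Iteration 1:
  c_1 = (1.130000 + 2.230000)/2 = 1.680000
  f(c_1) = f(1.680000) = 0.543156
  f(a) × f(c) < 0, new interval: [1.130000, 1.680000]
Iteration 2:
  c_2 = (1.130000 + 1.680000)/2 = 1.405000
  f(c_2) = f(1.405000) = 0.101502
  f(a) × f(c) < 0, new interval: [1.130000, 1.405000]
Iteration 3:
  c_3 = (1.130000 + 1.405000)/2 = 1.267500
  f(c_3) = f(1.267500) = -0.054595
  f(a) × f(c) ≥ 0, new interval: [1.267500, 1.405000]
Iteration 4:
  c_4 = (1.267500 + 1.405000)/2 = 1.336250
  f(c_4) = f(1.336250) = 0.019185
  f(a) × f(c) < 0, new interval: [1.267500, 1.336250]
Iteration 5:
  c_5 = (1.267500 + 1.336250)/2 = 1.301875
  f(c_5) = f(1.301875) = -0.018695
  f(a) × f(c) ≥ 0, new interval: [1.301875, 1.336250]

After 5 iteration(s), the approximation is c_5 = 1.301875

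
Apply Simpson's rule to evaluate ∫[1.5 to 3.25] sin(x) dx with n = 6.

f(x) = sin(x)
a = 1.5, b = 3.25, n = 6
h = (b - a)/n = 0.291667

Simpson's rule: (h/3)[f(x₀) + 4f(x₁) + 2f(x₂) + ... + f(xₙ)]

x_0 = 1.5000, f(x_0) = 0.997495, coefficient = 1
x_1 = 1.7917, f(x_1) = 0.975707, coefficient = 4
x_2 = 2.0833, f(x_2) = 0.871503, coefficient = 2
x_3 = 2.3750, f(x_3) = 0.693685, coefficient = 4
x_4 = 2.6667, f(x_4) = 0.457273, coefficient = 2
x_5 = 2.9583, f(x_5) = 0.182235, coefficient = 4
x_6 = 3.2500, f(x_6) = -0.108195, coefficient = 1

I ≈ (0.291667/3) × 10.953361 = 1.064910
Exact value: 1.064867
Error: 0.000043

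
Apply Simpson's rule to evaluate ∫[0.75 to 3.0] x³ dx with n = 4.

f(x) = x³
a = 0.75, b = 3.0, n = 4
h = (b - a)/n = 0.562500

Simpson's rule: (h/3)[f(x₀) + 4f(x₁) + 2f(x₂) + ... + f(xₙ)]

x_0 = 0.7500, f(x_0) = 0.421875, coefficient = 1
x_1 = 1.3125, f(x_1) = 2.260986, coefficient = 4
x_2 = 1.8750, f(x_2) = 6.591797, coefficient = 2
x_3 = 2.4375, f(x_3) = 14.482178, coefficient = 4
x_4 = 3.0000, f(x_4) = 27.000000, coefficient = 1

I ≈ (0.562500/3) × 107.578125 = 20.170898
Exact value: 20.170898
Error: 0.000000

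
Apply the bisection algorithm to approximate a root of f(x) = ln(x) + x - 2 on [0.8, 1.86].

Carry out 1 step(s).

f(x) = ln(x) + x - 2
Initial interval: [0.8, 1.86]

Iteration 1:
  c_1 = (0.800000 + 1.860000)/2 = 1.330000
  f(c_1) = f(1.330000) = -0.384821
  f(a) × f(c) ≥ 0, new interval: [1.330000, 1.860000]

After 1 iteration(s), the approximation is c_1 = 1.330000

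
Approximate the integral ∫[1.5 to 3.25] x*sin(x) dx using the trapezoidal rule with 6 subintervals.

f(x) = x*sin(x)
a = 1.5, b = 3.25, n = 6
h = (b - a)/n = 0.291667

Trapezoidal rule: (h/2)[f(x₀) + 2f(x₁) + 2f(x₂) + ... + f(xₙ)]

x_0 = 1.5000, f(x_0) = 1.496242, coefficient = 1
x_1 = 1.7917, f(x_1) = 1.748142, coefficient = 2
x_2 = 2.0833, f(x_2) = 1.815632, coefficient = 2
x_3 = 2.3750, f(x_3) = 1.647502, coefficient = 2
x_4 = 2.6667, f(x_4) = 1.219394, coefficient = 2
x_5 = 2.9583, f(x_5) = 0.539113, coefficient = 2
x_6 = 3.2500, f(x_6) = -0.351634, coefficient = 1

I ≈ (0.291667/2) × 15.084172 = 2.199775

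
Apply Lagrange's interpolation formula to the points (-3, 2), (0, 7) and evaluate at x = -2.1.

Lagrange interpolation formula:
P(x) = Σ yᵢ × Lᵢ(x)
where Lᵢ(x) = Π_{j≠i} (x - xⱼ)/(xᵢ - xⱼ)

L_0(-2.1) = (-2.1 - 0)/(-3 - 0) = 0.700000
L_1(-2.1) = (-2.1 - (-3))/(0 - (-3)) = 0.300000

P(-2.1) = 2×L_0(-2.1) + 7×L_1(-2.1)
P(-2.1) = 3.500000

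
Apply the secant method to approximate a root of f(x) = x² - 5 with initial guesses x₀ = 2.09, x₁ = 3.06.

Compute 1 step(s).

f(x) = x² - 5
x₀ = 2.09, x₁ = 3.06

Secant formula: x_{n+1} = x_n - f(x_n)(x_n - x_{n-1})/(f(x_n) - f(x_{n-1}))

Iteration 1:
  f(2.090000) = -0.631900
  f(3.060000) = 4.363600
  x_2 = 3.060000 - 4.363600×(3.060000 - 2.090000)/(4.363600 - (-0.631900))
       = 2.212699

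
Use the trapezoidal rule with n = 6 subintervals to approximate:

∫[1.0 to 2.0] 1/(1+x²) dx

f(x) = 1/(1+x²)
a = 1.0, b = 2.0, n = 6
h = (b - a)/n = 0.166667

Trapezoidal rule: (h/2)[f(x₀) + 2f(x₁) + 2f(x₂) + ... + f(xₙ)]

x_0 = 1.0000, f(x_0) = 0.500000, coefficient = 1
x_1 = 1.1667, f(x_1) = 0.423529, coefficient = 2
x_2 = 1.3333, f(x_2) = 0.360000, coefficient = 2
x_3 = 1.5000, f(x_3) = 0.307692, coefficient = 2
x_4 = 1.6667, f(x_4) = 0.264706, coefficient = 2
x_5 = 1.8333, f(x_5) = 0.229299, coefficient = 2
x_6 = 2.0000, f(x_6) = 0.200000, coefficient = 1

I ≈ (0.166667/2) × 3.870454 = 0.322538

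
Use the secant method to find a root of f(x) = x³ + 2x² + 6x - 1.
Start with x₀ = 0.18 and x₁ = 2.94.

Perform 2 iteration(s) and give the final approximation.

f(x) = x³ + 2x² + 6x - 1
x₀ = 0.18, x₁ = 2.94

Secant formula: x_{n+1} = x_n - f(x_n)(x_n - x_{n-1})/(f(x_n) - f(x_{n-1}))

Iteration 1:
  f(0.180000) = 0.150632
  f(2.940000) = 59.339384
  x_2 = 2.940000 - 59.339384×(2.940000 - 0.180000)/(59.339384 - 0.150632)
       = 0.172976
Iteration 2:
  f(2.940000) = 59.339384
  f(0.172976) = 0.102873
  x_3 = 0.172976 - 0.102873×(0.172976 - 2.940000)/(0.102873 - 59.339384)
       = 0.168171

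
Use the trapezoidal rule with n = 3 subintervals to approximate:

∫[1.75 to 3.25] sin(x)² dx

f(x) = sin(x)²
a = 1.75, b = 3.25, n = 3
h = (b - a)/n = 0.500000

Trapezoidal rule: (h/2)[f(x₀) + 2f(x₁) + 2f(x₂) + ... + f(xₙ)]

x_0 = 1.7500, f(x_0) = 0.968228, coefficient = 1
x_1 = 2.2500, f(x_1) = 0.605398, coefficient = 2
x_2 = 2.7500, f(x_2) = 0.145665, coefficient = 2
x_3 = 3.2500, f(x_3) = 0.011706, coefficient = 1

I ≈ (0.500000/2) × 2.482061 = 0.620515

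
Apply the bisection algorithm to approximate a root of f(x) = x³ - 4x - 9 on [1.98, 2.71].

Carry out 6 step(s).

f(x) = x³ - 4x - 9
Initial interval: [1.98, 2.71]

Iteration 1:
  c_1 = (1.980000 + 2.710000)/2 = 2.345000
  f(c_1) = f(2.345000) = -5.484786
  f(a) × f(c) ≥ 0, new interval: [2.345000, 2.710000]
Iteration 2:
  c_2 = (2.345000 + 2.710000)/2 = 2.527500
  f(c_2) = f(2.527500) = -2.963682
  f(a) × f(c) ≥ 0, new interval: [2.527500, 2.710000]
Iteration 3:
  c_3 = (2.527500 + 2.710000)/2 = 2.618750
  f(c_3) = f(2.618750) = -1.516001
  f(a) × f(c) ≥ 0, new interval: [2.618750, 2.710000]
Iteration 4:
  c_4 = (2.618750 + 2.710000)/2 = 2.664375
  f(c_4) = f(2.664375) = -0.743384
  f(a) × f(c) ≥ 0, new interval: [2.664375, 2.710000]
Iteration 5:
  c_5 = (2.664375 + 2.710000)/2 = 2.687187
  f(c_5) = f(2.687187) = -0.344632
  f(a) × f(c) ≥ 0, new interval: [2.687187, 2.710000]
Iteration 6:
  c_6 = (2.687187 + 2.710000)/2 = 2.698594
  f(c_6) = f(2.698594) = -0.142114
  f(a) × f(c) ≥ 0, new interval: [2.698594, 2.710000]

After 6 iteration(s), the approximation is c_6 = 2.698594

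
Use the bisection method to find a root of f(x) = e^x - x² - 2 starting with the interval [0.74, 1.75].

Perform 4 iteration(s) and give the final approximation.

f(x) = e^x - x² - 2
Initial interval: [0.74, 1.75]

Iteration 1:
  c_1 = (0.740000 + 1.750000)/2 = 1.245000
  f(c_1) = f(1.245000) = -0.077090
  f(a) × f(c) ≥ 0, new interval: [1.245000, 1.750000]
Iteration 2:
  c_2 = (1.245000 + 1.750000)/2 = 1.497500
  f(c_2) = f(1.497500) = 0.227993
  f(a) × f(c) < 0, new interval: [1.245000, 1.497500]
Iteration 3:
  c_3 = (1.245000 + 1.497500)/2 = 1.371250
  f(c_3) = f(1.371250) = 0.059946
  f(a) × f(c) < 0, new interval: [1.245000, 1.371250]
Iteration 4:
  c_4 = (1.245000 + 1.371250)/2 = 1.308125
  f(c_4) = f(1.308125) = -0.011960
  f(a) × f(c) ≥ 0, new interval: [1.308125, 1.371250]

After 4 iteration(s), the approximation is c_4 = 1.308125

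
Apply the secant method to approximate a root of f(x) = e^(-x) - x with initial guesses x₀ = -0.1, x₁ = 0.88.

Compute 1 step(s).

f(x) = e^(-x) - x
x₀ = -0.1, x₁ = 0.88

Secant formula: x_{n+1} = x_n - f(x_n)(x_n - x_{n-1})/(f(x_n) - f(x_{n-1}))

Iteration 1:
  f(-0.100000) = 1.205171
  f(0.880000) = -0.465217
  x_2 = 0.880000 - (-0.465217)×(0.880000 - (-0.100000))/(-0.465217 - 1.205171)
       = 0.607062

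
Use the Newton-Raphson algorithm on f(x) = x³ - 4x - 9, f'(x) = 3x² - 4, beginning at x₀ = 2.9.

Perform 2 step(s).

f(x) = x³ - 4x - 9
f'(x) = 3x² - 4
x₀ = 2.9

Newton-Raphson formula: x_{n+1} = x_n - f(x_n)/f'(x_n)

Iteration 1:
  f(2.900000) = 3.789000
  f'(2.900000) = 21.230000
  x_1 = 2.900000 - 3.789000/21.230000 = 2.721526
Iteration 2:
  f(2.721526) = 0.271435
  f'(2.721526) = 18.220114
  x_2 = 2.721526 - 0.271435/18.220114 = 2.706629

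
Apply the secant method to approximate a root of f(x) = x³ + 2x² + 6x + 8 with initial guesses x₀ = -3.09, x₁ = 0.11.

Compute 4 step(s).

f(x) = x³ + 2x² + 6x + 8
x₀ = -3.09, x₁ = 0.11

Secant formula: x_{n+1} = x_n - f(x_n)(x_n - x_{n-1})/(f(x_n) - f(x_{n-1}))

Iteration 1:
  f(-3.090000) = -20.947429
  f(0.110000) = 8.685531
  x_2 = 0.110000 - 8.685531×(0.110000 - (-3.090000))/(8.685531 - (-20.947429))
       = -0.827932
Iteration 2:
  f(0.110000) = 8.685531
  f(-0.827932) = 3.835827
  x_3 = -0.827932 - 3.835827×(-0.827932 - 0.110000)/(3.835827 - 8.685531)
       = -1.569780
Iteration 3:
  f(-0.827932) = 3.835827
  f(-1.569780) = -0.358530
  x_4 = -1.569780 - (-0.358530)×(-1.569780 - (-0.827932))/(-0.358530 - 3.835827)
       = -1.506368
Iteration 4:
  f(-1.569780) = -0.358530
  f(-1.506368) = 0.081916
  x_5 = -1.506368 - 0.081916×(-1.506368 - (-1.569780))/(0.081916 - (-0.358530))
       = -1.518161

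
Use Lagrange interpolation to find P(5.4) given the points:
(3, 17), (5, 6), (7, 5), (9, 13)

Lagrange interpolation formula:
P(x) = Σ yᵢ × Lᵢ(x)
where Lᵢ(x) = Π_{j≠i} (x - xⱼ)/(xᵢ - xⱼ)

L_0(5.4) = (5.4 - 5)/(3 - 5) × (5.4 - 7)/(3 - 7) × (5.4 - 9)/(3 - 9) = -0.048000
L_1(5.4) = (5.4 - 3)/(5 - 3) × (5.4 - 7)/(5 - 7) × (5.4 - 9)/(5 - 9) = 0.864000
L_2(5.4) = (5.4 - 3)/(7 - 3) × (5.4 - 5)/(7 - 5) × (5.4 - 9)/(7 - 9) = 0.216000
L_3(5.4) = (5.4 - 3)/(9 - 3) × (5.4 - 5)/(9 - 5) × (5.4 - 7)/(9 - 7) = -0.032000

P(5.4) = 17×L_0(5.4) + 6×L_1(5.4) + 5×L_2(5.4) + 13×L_3(5.4)
P(5.4) = 5.032000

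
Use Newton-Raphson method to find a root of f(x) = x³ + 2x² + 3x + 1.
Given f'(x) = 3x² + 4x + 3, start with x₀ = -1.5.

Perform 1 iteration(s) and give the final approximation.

f(x) = x³ + 2x² + 3x + 1
f'(x) = 3x² + 4x + 3
x₀ = -1.5

Newton-Raphson formula: x_{n+1} = x_n - f(x_n)/f'(x_n)

Iteration 1:
  f(-1.500000) = -2.375000
  f'(-1.500000) = 3.750000
  x_1 = -1.500000 - (-2.375000)/3.750000 = -0.866667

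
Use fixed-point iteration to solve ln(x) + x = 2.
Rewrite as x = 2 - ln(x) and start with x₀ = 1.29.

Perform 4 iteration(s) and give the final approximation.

Equation: ln(x) + x = 2
Fixed-point form: x = 2 - ln(x)
x₀ = 1.29

x_1 = g(1.290000) = 1.745358
x_2 = g(1.745358) = 1.443040
x_3 = g(1.443040) = 1.633248
x_4 = g(1.633248) = 1.509430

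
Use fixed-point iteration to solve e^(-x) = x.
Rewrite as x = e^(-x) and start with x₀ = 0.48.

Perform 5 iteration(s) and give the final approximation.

Equation: e^(-x) = x
Fixed-point form: x = e^(-x)
x₀ = 0.48

x_1 = g(0.480000) = 0.618783
x_2 = g(0.618783) = 0.538599
x_3 = g(0.538599) = 0.583565
x_4 = g(0.583565) = 0.557906
x_5 = g(0.557906) = 0.572407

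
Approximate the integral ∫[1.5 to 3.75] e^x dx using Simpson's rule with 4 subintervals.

f(x) = e^x
a = 1.5, b = 3.75, n = 4
h = (b - a)/n = 0.562500

Simpson's rule: (h/3)[f(x₀) + 4f(x₁) + 2f(x₂) + ... + f(xₙ)]

x_0 = 1.5000, f(x_0) = 4.481689, coefficient = 1
x_1 = 2.0625, f(x_1) = 7.865609, coefficient = 4
x_2 = 2.6250, f(x_2) = 13.804574, coefficient = 2
x_3 = 3.1875, f(x_3) = 24.227782, coefficient = 4
x_4 = 3.7500, f(x_4) = 42.521082, coefficient = 1

I ≈ (0.562500/3) × 202.985485 = 38.059779
Exact value: 38.039393
Error: 0.020386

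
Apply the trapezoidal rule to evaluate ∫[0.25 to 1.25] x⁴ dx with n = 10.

f(x) = x⁴
a = 0.25, b = 1.25, n = 10
h = (b - a)/n = 0.100000

Trapezoidal rule: (h/2)[f(x₀) + 2f(x₁) + 2f(x₂) + ... + f(xₙ)]

x_0 = 0.2500, f(x_0) = 0.003906, coefficient = 1
x_1 = 0.3500, f(x_1) = 0.015006, coefficient = 2
x_2 = 0.4500, f(x_2) = 0.041006, coefficient = 2
x_3 = 0.5500, f(x_3) = 0.091506, coefficient = 2
x_4 = 0.6500, f(x_4) = 0.178506, coefficient = 2
x_5 = 0.7500, f(x_5) = 0.316406, coefficient = 2
x_6 = 0.8500, f(x_6) = 0.522006, coefficient = 2
x_7 = 0.9500, f(x_7) = 0.814506, coefficient = 2
x_8 = 1.0500, f(x_8) = 1.215506, coefficient = 2
x_9 = 1.1500, f(x_9) = 1.749006, coefficient = 2
x_10 = 1.2500, f(x_10) = 2.441406, coefficient = 1

I ≈ (0.100000/2) × 12.332225 = 0.616611
Exact value: 0.610156
Error: 0.006455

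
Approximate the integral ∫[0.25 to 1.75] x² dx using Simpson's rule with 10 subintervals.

f(x) = x²
a = 0.25, b = 1.75, n = 10
h = (b - a)/n = 0.150000

Simpson's rule: (h/3)[f(x₀) + 4f(x₁) + 2f(x₂) + ... + f(xₙ)]

x_0 = 0.2500, f(x_0) = 0.062500, coefficient = 1
x_1 = 0.4000, f(x_1) = 0.160000, coefficient = 4
x_2 = 0.5500, f(x_2) = 0.302500, coefficient = 2
x_3 = 0.7000, f(x_3) = 0.490000, coefficient = 4
x_4 = 0.8500, f(x_4) = 0.722500, coefficient = 2
x_5 = 1.0000, f(x_5) = 1.000000, coefficient = 4
x_6 = 1.1500, f(x_6) = 1.322500, coefficient = 2
x_7 = 1.3000, f(x_7) = 1.690000, coefficient = 4
x_8 = 1.4500, f(x_8) = 2.102500, coefficient = 2
x_9 = 1.6000, f(x_9) = 2.560000, coefficient = 4
x_10 = 1.7500, f(x_10) = 3.062500, coefficient = 1

I ≈ (0.150000/3) × 35.625000 = 1.781250
Exact value: 1.781250
Error: 0.000000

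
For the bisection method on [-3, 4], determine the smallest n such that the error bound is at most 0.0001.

We need (b-a)/2^n ≤ 0.0001
(4 - (-3))/2^n ≤ 0.0001
7/2^n ≤ 0.0001
2^n ≥ 70000
n ≥ log₂(70000) = 16.10
n ≥ 17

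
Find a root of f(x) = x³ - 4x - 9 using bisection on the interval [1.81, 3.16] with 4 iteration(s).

f(x) = x³ - 4x - 9
Initial interval: [1.81, 3.16]

Iteration 1:
  c_1 = (1.810000 + 3.160000)/2 = 2.485000
  f(c_1) = f(2.485000) = -3.594566
  f(a) × f(c) ≥ 0, new interval: [2.485000, 3.160000]
Iteration 2:
  c_2 = (2.485000 + 3.160000)/2 = 2.822500
  f(c_2) = f(2.822500) = 2.195464
  f(a) × f(c) < 0, new interval: [2.485000, 2.822500]
Iteration 3:
  c_3 = (2.485000 + 2.822500)/2 = 2.653750
  f(c_3) = f(2.653750) = -0.926260
  f(a) × f(c) ≥ 0, new interval: [2.653750, 2.822500]
Iteration 4:
  c_4 = (2.653750 + 2.822500)/2 = 2.738125
  f(c_4) = f(2.738125) = 0.576123
  f(a) × f(c) < 0, new interval: [2.653750, 2.738125]

After 4 iteration(s), the approximation is c_4 = 2.738125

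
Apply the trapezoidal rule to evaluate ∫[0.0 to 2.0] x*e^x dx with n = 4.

f(x) = x*e^x
a = 0.0, b = 2.0, n = 4
h = (b - a)/n = 0.500000

Trapezoidal rule: (h/2)[f(x₀) + 2f(x₁) + 2f(x₂) + ... + f(xₙ)]

x_0 = 0.0000, f(x_0) = 0.000000, coefficient = 1
x_1 = 0.5000, f(x_1) = 0.824361, coefficient = 2
x_2 = 1.0000, f(x_2) = 2.718282, coefficient = 2
x_3 = 1.5000, f(x_3) = 6.722534, coefficient = 2
x_4 = 2.0000, f(x_4) = 14.778112, coefficient = 1

I ≈ (0.500000/2) × 35.308464 = 8.827116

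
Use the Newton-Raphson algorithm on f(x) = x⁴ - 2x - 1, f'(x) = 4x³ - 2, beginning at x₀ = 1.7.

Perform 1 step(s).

f(x) = x⁴ - 2x - 1
f'(x) = 4x³ - 2
x₀ = 1.7

Newton-Raphson formula: x_{n+1} = x_n - f(x_n)/f'(x_n)

Iteration 1:
  f(1.700000) = 3.952100
  f'(1.700000) = 17.652000
  x_1 = 1.700000 - 3.952100/17.652000 = 1.476110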